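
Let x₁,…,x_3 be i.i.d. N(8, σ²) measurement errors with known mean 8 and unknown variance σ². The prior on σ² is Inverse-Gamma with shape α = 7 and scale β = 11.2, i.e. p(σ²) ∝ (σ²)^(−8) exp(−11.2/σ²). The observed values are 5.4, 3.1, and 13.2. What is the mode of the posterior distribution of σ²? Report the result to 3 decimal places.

σ̂²_MAP = 4.222

Sum of squared deviations about the known mean: SS = (5.4−8)² + (3.1−8)² + (13.2−8)² = 57.81.
The Normal likelihood contributes (σ²)^(−n/2) exp(−SS/(2σ²)), so the posterior is Inverse-Gamma(α + n/2, β + SS/2) = Inverse-Gamma(8.5, 40.105).
The mode of Inverse-Gamma(a, b) is b/(a+1) = 40.105/9.5 ≈ 4.222.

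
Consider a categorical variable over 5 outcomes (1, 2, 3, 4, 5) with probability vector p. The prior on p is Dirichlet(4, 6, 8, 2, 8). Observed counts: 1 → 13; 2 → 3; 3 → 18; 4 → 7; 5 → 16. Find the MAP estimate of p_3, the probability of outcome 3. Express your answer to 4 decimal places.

MAP estimate: 0.3125

The posterior is Dirichlet(αᵢ + nᵢ) = Dirichlet(17, 9, 26, 9, 24).
For a Dirichlet(a₁,…,a_K) with all aᵢ > 1, the mode has j-th component (aⱼ − 1)/(Σaᵢ − K).
Here Σaᵢ = 85 and K = 5, so p_3 = (26 − 1)/(85 − 5) = 25/80 ≈ 0.3125.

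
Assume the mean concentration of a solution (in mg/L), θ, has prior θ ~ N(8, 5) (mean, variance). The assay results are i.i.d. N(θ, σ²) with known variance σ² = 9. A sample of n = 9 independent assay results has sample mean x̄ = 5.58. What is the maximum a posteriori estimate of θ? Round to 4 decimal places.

θ̂_MAP = 5.9833

n = 9, x̄ = 5.58.
For a Normal prior and Normal likelihood with known variance, the posterior is Normal; its mode equals its mean, the precision-weighted average.
Prior precision 1/σ₀² = 1/5 = 0.2; data precision n/σ² = 9/9 = 1.
θ̂ = (0.2·8 + 1·5.58) / (0.2 + 1) = 7.18/1.2 = 359/60 ≈ 5.9833.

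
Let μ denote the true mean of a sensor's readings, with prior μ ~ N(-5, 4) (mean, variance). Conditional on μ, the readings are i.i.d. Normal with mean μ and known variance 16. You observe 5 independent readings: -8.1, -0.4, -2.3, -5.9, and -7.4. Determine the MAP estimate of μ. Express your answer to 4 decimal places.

μ̂_MAP = -4.9000

n = 5; x̄ = ((-8.1) + (-0.4) + (-2.3) + (-5.9) + (-7.4))/5 = -24.1/5 = -4.82.
For a Normal prior and Normal likelihood with known variance, the posterior is Normal; its mode equals its mean, the precision-weighted average.
Prior precision 1/σ₀² = 1/4 = 0.25; data precision n/σ² = 5/16 = 0.3125.
μ̂ = (0.25·(-5) + 0.3125·(-4.82)) / (0.25 + 0.3125) = (-2.75625)/0.5625 = -4.9000.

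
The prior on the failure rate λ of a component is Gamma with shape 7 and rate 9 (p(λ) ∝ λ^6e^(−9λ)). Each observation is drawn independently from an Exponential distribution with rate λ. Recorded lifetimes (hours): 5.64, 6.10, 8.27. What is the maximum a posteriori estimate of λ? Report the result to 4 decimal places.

The Exponential(rate=λ) likelihood is ∝ λ^n e^(−λΣtᵢ). Here n = 3 and Σtᵢ = 5.64 + 6.10 + 8.27 = 20.01.
Posterior ∝ λ^6e^(−9λ) · λ^3e^(−20.01λ) = λ^9e^(−29.01λ), i.e. Gamma(10, 29.01).
Mode = (a−1)/b = 9/29.01 ≈ 0.3102.

λ̂_MAP = 0.3102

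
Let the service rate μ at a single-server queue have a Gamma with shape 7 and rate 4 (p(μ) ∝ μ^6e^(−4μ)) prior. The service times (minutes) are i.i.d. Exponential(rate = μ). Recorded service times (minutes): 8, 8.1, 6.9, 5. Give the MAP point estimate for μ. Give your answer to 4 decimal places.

μ̂_MAP = 0.3125

The Exponential(rate=μ) likelihood is ∝ μ^n e^(−μΣtᵢ). Here n = 4 and Σtᵢ = 8 + 8.1 + 6.9 + 5 = 28.
Posterior ∝ μ^6e^(−4μ) · μ^4e^(−28μ) = μ^10e^(−32μ), i.e. Gamma(11, 32).
Mode = (a−1)/b = 10/32 ≈ 0.3125.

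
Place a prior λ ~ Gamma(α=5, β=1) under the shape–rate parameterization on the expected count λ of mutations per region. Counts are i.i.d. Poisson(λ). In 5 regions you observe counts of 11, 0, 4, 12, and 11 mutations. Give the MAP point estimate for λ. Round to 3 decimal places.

Σxᵢ = 11+0+4+12+11 = 38, with n = 5.
Posterior ∝ λ^4e^(−1λ) · λ^38e^(−5λ) = λ^42e^(−6λ), i.e. Gamma(shape=43, rate=6).
The mode of a Gamma(a, b) with a ≥ 1 (shape–rate) is (a−1)/b = 42/6 ≈ 7.000.

λ̂_MAP = 7.000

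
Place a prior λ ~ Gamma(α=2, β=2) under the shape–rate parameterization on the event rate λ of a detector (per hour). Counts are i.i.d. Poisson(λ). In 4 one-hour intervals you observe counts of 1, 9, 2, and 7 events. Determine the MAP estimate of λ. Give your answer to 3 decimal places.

Σxᵢ = 1+9+2+7 = 19, with n = 4.
Posterior ∝ λe^(−2λ) · λ^19e^(−4λ) = λ^20e^(−6λ), i.e. Gamma(shape=21, rate=6).
The mode of a Gamma(a, b) with a ≥ 1 (shape–rate) is (a−1)/b = 20/6 ≈ 3.333.

λ̂_MAP = 3.333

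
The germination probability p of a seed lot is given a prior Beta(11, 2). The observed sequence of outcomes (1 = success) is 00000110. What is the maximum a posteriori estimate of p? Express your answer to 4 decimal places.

p̂_MAP = 0.6316

Prior: Beta(11, 2).
Data: 2 successes in 8 trials (from the sequence). The binomial likelihood contributes p^2(1−p)^6, so the posterior is Beta(11+2, 2+6) = Beta(13, 8).
For Beta(a, b) with a, b > 1 the mode is (a−1)/(a+b−2) = 12/19 ≈ 0.6316.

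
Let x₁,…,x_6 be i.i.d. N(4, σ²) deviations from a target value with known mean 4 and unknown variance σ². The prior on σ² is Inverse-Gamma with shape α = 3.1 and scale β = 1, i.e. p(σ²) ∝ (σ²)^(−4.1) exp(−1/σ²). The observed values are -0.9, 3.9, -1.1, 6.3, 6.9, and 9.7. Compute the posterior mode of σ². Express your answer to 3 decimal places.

σ̂²_MAP = 6.917

Sum of squared deviations about the known mean: SS = (-0.9−4)² + (3.9−4)² + (-1.1−4)² + (6.3−4)² + (6.9−4)² + (9.7−4)² = 96.22.
The Normal likelihood contributes (σ²)^(−n/2) exp(−SS/(2σ²)), so the posterior is Inverse-Gamma(α + n/2, β + SS/2) = Inverse-Gamma(6.1, 49.11).
The mode of Inverse-Gamma(a, b) is b/(a+1) = 49.11/7.1 ≈ 6.917.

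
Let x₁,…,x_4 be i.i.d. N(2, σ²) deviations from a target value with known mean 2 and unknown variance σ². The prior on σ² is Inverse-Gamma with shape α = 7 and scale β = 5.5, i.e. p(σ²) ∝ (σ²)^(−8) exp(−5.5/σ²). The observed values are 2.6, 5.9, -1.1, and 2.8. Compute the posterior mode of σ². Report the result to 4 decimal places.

σ̂²_MAP = 1.8410

Sum of squared deviations about the known mean: SS = (2.6−2)² + (5.9−2)² + (-1.1−2)² + (2.8−2)² = 25.82.
The Normal likelihood contributes (σ²)^(−n/2) exp(−SS/(2σ²)), so the posterior is Inverse-Gamma(α + n/2, β + SS/2) = Inverse-Gamma(9, 18.41).
The mode of Inverse-Gamma(a, b) is b/(a+1) = 18.41/10 ≈ 1.8410.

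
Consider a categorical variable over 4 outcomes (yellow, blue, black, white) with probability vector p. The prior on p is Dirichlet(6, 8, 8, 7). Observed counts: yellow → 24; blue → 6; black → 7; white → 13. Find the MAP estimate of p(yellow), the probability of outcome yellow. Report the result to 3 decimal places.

The posterior is Dirichlet(αᵢ + nᵢ) = Dirichlet(30, 14, 15, 20).
For a Dirichlet(a₁,…,a_K) with all aᵢ > 1, the mode has j-th component (aⱼ − 1)/(Σaᵢ − K).
Here Σaᵢ = 79 and K = 4, so p(yellow) = (30 − 1)/(79 − 4) = 29/75 ≈ 0.387.

MAP estimate of p(yellow) = 0.387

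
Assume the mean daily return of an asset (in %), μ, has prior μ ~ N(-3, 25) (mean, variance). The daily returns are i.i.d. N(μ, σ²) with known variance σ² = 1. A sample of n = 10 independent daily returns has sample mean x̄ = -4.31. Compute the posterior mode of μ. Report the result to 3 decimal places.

n = 10, x̄ = -4.31.
For a Normal prior and Normal likelihood with known variance, the posterior is Normal; its mode equals its mean, the precision-weighted average.
Prior precision 1/σ₀² = 1/25 = 0.04; data precision n/σ² = 10/1 = 10.
μ̂ = (0.04·(-3) + 10·(-4.31)) / (0.04 + 10) = (-43.22)/10.04 = -2161/502 ≈ -4.305.

μ̂_MAP = -4.305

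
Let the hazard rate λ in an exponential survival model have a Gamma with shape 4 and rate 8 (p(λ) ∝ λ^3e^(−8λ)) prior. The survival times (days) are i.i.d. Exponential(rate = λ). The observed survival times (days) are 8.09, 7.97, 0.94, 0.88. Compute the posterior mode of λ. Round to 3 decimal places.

The Exponential(rate=λ) likelihood is ∝ λ^n e^(−λΣtᵢ). Here n = 4 and Σtᵢ = 8.09 + 7.97 + 0.94 + 0.88 = 17.88.
Posterior ∝ λ^3e^(−8λ) · λ^4e^(−17.88λ) = λ^7e^(−25.88λ), i.e. Gamma(8, 25.88).
Mode = (a−1)/b = 7/25.88 ≈ 0.270.

λ̂_MAP = 0.270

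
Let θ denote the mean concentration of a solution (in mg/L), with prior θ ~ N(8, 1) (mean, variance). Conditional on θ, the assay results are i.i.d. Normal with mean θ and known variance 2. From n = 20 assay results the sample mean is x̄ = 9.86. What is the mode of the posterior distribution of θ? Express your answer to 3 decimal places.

θ̂_MAP = 9.691

n = 20, x̄ = 9.86.
For a Normal prior and Normal likelihood with known variance, the posterior is Normal; its mode equals its mean, the precision-weighted average.
Prior precision 1/σ₀² = 1/1 = 1; data precision n/σ² = 20/2 = 10.
θ̂ = (1·8 + 10·9.86) / (1 + 10) = 106.6/11 = 533/55 ≈ 9.691.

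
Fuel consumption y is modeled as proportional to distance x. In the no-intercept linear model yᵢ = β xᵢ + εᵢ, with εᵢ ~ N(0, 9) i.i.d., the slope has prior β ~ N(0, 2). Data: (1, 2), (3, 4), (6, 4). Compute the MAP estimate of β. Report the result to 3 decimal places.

log p(β | y) = −Σ(yᵢ − βxᵢ)²/(2·9) − β²/(2·2) + const.
Setting the derivative to zero: Σxᵢ(yᵢ − βxᵢ)/9 − β/2 = 0, so β = Σxᵢyᵢ / (Σxᵢ² + σ²/τ²).
Σxᵢyᵢ = 1·2 + 3·4 + 6·4 = 38; Σxᵢ² = 46; σ²/τ² = 4.5.
β̂_MAP = 38 / (46 + 4.5) = 38/50.5 ≈ 0.752.

β̂_MAP = 0.752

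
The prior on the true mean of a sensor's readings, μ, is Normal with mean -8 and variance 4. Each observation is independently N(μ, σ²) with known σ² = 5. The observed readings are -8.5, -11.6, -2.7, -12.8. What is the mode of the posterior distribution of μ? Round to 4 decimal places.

μ̂_MAP = -8.6857

n = 4; x̄ = ((-8.5) + (-11.6) + (-2.7) + (-12.8))/4 = -35.6/4 = -8.9.
For a Normal prior and Normal likelihood with known variance, the posterior is Normal; its mode equals its mean, the precision-weighted average.
Prior precision 1/σ₀² = 1/4 = 0.25; data precision n/σ² = 4/5 = 0.8.
μ̂ = (0.25·(-8) + 0.8·(-8.9)) / (0.25 + 0.8) = (-9.12)/1.05 = -304/35 ≈ -8.6857.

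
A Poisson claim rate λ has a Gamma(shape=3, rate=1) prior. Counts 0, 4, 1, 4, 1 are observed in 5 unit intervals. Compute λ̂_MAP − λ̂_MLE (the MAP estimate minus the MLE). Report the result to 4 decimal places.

MAP − MLE = 0.0000

Σxᵢ = 10. Posterior is Gamma(13, 6); MAP = (13−1)/6 = 12/6 ≈ 2.00000.
MLE = x̄ = 10/5 ≈ 2.00000.
Difference = 12/6 − 10/5 = 0 ≈ 0.0000.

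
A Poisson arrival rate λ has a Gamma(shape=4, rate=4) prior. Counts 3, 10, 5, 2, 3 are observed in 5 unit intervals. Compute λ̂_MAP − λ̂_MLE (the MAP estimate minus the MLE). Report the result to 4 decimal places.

MAP − MLE = -1.7111

Σxᵢ = 23. Posterior is Gamma(27, 9); MAP = (27−1)/9 = 26/9 ≈ 2.88889.
MLE = x̄ = 23/5 ≈ 4.60000.
Difference = 26/9 − 23/5 = -77/45 ≈ -1.7111.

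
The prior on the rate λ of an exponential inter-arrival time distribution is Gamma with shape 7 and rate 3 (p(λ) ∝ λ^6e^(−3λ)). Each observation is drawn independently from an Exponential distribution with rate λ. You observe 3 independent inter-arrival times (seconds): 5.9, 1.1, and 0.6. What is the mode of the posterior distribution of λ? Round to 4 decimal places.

λ̂_MAP = 0.8491

The Exponential(rate=λ) likelihood is ∝ λ^n e^(−λΣtᵢ). Here n = 3 and Σtᵢ = 5.9 + 1.1 + 0.6 = 7.6.
Posterior ∝ λ^6e^(−3λ) · λ^3e^(−7.6λ) = λ^9e^(−10.6λ), i.e. Gamma(10, 10.6).
Mode = (a−1)/b = 9/10.6 ≈ 0.8491.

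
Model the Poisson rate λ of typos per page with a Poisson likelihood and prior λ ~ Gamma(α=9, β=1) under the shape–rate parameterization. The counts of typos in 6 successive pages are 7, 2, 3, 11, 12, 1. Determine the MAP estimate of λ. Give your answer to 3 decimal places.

λ̂_MAP = 6.286

Σxᵢ = 7+2+3+11+12+1 = 36, with n = 6.
Posterior ∝ λ^8e^(−1λ) · λ^36e^(−6λ) = λ^44e^(−7λ), i.e. Gamma(shape=45, rate=7).
The mode of a Gamma(a, b) with a ≥ 1 (shape–rate) is (a−1)/b = 44/7 ≈ 6.286.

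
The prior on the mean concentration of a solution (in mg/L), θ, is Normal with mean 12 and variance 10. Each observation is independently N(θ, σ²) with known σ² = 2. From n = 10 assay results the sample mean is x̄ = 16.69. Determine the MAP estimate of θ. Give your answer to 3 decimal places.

n = 10, x̄ = 16.69.
For a Normal prior and Normal likelihood with known variance, the posterior is Normal; its mode equals its mean, the precision-weighted average.
Prior precision 1/σ₀² = 1/10 = 0.1; data precision n/σ² = 10/2 = 5.
θ̂ = (0.1·12 + 5·16.69) / (0.1 + 5) = 84.65/5.1 = 1693/102 ≈ 16.598.

θ̂_MAP = 16.598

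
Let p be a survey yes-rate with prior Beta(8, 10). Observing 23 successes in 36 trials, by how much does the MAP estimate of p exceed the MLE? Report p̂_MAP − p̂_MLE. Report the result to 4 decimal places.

Posterior is Beta(31, 23); MAP = (31−1)/(54−2) = 30/52 ≈ 0.57692.
MLE ignores the prior: p̂_MLE = k/n = 23/36 ≈ 0.63889.
Difference = 30/52 − 23/36 = -29/468 ≈ -0.0620.

MAP − MLE = -0.0620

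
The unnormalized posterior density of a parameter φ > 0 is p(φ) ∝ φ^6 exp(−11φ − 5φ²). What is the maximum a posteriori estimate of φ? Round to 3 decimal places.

φ̂_MAP = 0.400

ℓ'(φ) = 6/φ − 11 − 10φ. Setting this to zero and multiplying by φ: 10φ² + 11φ − 6 = 0.
φ = (−11 + √(11² + 4·10·6)) / (2·10) = (−11 + √361) / 20 = (−11 + 19)/20 = 2/5.
ℓ''(φ) = −6/φ² − 10 < 0, confirming a maximum.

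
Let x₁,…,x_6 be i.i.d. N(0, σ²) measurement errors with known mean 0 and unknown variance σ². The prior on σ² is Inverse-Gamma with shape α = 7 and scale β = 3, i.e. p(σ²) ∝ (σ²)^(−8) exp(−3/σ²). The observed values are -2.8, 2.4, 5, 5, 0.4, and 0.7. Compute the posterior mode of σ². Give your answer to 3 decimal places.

σ̂²_MAP = 3.193

Sum of squared deviations about the known mean: SS = (-2.8−0)² + (2.4−0)² + (5−0)² + (5−0)² + (0.4−0)² + (0.7−0)² = 64.25.
The Normal likelihood contributes (σ²)^(−n/2) exp(−SS/(2σ²)), so the posterior is Inverse-Gamma(α + n/2, β + SS/2) = Inverse-Gamma(10, 35.125).
The mode of Inverse-Gamma(a, b) is b/(a+1) = 35.125/11 ≈ 3.193.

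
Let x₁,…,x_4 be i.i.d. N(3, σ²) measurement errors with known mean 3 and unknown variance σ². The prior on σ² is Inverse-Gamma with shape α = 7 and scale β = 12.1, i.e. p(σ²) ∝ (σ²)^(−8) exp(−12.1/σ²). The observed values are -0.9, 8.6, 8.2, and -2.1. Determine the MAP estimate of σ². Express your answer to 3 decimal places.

Sum of squared deviations about the known mean: SS = (-0.9−3)² + (8.6−3)² + (8.2−3)² + (-2.1−3)² = 99.62.
The Normal likelihood contributes (σ²)^(−n/2) exp(−SS/(2σ²)), so the posterior is Inverse-Gamma(α + n/2, β + SS/2) = Inverse-Gamma(9, 61.91).
The mode of Inverse-Gamma(a, b) is b/(a+1) = 61.91/10 ≈ 6.191.

σ̂²_MAP = 6.191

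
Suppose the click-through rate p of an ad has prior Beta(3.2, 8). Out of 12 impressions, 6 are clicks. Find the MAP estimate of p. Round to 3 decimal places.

p̂_MAP = 0.387

Prior: Beta(3.2, 8).
Data: 6 successes in 12 trials. The binomial likelihood contributes p^6(1−p)^6, so the posterior is Beta(3.2+6, 8+6) = Beta(9.2, 14).
For Beta(a, b) with a, b > 1 the mode is (a−1)/(a+b−2) = 8.2/21.2 ≈ 0.387.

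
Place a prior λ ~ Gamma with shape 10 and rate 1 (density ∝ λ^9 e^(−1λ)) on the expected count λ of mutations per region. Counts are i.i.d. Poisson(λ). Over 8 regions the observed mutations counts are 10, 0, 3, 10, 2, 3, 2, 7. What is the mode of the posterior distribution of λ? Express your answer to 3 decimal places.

Σxᵢ = 10+0+3+10+2+3+2+7 = 37, with n = 8.
Posterior ∝ λ^9e^(−1λ) · λ^37e^(−8λ) = λ^46e^(−9λ), i.e. Gamma(shape=47, rate=9).
The mode of a Gamma(a, b) with a ≥ 1 (shape–rate) is (a−1)/b = 46/9 ≈ 5.111.

λ̂_MAP = 5.111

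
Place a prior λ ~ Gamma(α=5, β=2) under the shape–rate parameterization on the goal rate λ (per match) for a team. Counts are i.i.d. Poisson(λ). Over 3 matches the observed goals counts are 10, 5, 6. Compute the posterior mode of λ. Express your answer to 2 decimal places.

λ̂_MAP = 5.00

Σxᵢ = 10+5+6 = 21, with n = 3.
Posterior ∝ λ^4e^(−2λ) · λ^21e^(−3λ) = λ^25e^(−5λ), i.e. Gamma(shape=26, rate=5).
The mode of a Gamma(a, b) with a ≥ 1 (shape–rate) is (a−1)/b = 25/5 ≈ 5.00.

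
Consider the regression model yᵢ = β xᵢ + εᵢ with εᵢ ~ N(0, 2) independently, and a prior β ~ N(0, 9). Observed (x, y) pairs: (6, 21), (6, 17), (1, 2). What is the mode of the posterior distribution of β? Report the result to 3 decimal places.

β̂_MAP = 3.141

log p(β | y) = −Σ(yᵢ − βxᵢ)²/(2·2) − β²/(2·9) + const.
Setting the derivative to zero: Σxᵢ(yᵢ − βxᵢ)/2 − β/9 = 0, so β = Σxᵢyᵢ / (Σxᵢ² + σ²/τ²).
Σxᵢyᵢ = 6·21 + 6·17 + 1·2 = 230; Σxᵢ² = 73; σ²/τ² = 2/9.
β̂_MAP = 230 / (73 + 2/9) = 230/(659/9) = 2070/659 ≈ 3.141.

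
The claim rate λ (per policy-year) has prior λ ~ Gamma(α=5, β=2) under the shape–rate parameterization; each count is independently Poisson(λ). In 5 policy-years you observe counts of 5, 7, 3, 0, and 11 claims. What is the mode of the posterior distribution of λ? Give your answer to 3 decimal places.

λ̂_MAP = 4.286

Σxᵢ = 5+7+3+0+11 = 26, with n = 5.
Posterior ∝ λ^4e^(−2λ) · λ^26e^(−5λ) = λ^30e^(−7λ), i.e. Gamma(shape=31, rate=7).
The mode of a Gamma(a, b) with a ≥ 1 (shape–rate) is (a−1)/b = 30/7 ≈ 4.286.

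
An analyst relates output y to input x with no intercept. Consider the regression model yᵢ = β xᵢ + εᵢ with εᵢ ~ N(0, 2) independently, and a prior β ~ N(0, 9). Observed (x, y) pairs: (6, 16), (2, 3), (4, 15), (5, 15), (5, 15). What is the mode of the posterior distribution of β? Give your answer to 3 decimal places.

log p(β | y) = −Σ(yᵢ − βxᵢ)²/(2·2) − β²/(2·9) + const.
Setting the derivative to zero: Σxᵢ(yᵢ − βxᵢ)/2 − β/9 = 0, so β = Σxᵢyᵢ / (Σxᵢ² + σ²/τ²).
Σxᵢyᵢ = 6·16 + 2·3 + 4·15 + 5·15 + 5·15 = 312; Σxᵢ² = 106; σ²/τ² = 2/9.
β̂_MAP = 312 / (106 + 2/9) = 312/(956/9) = 702/239 ≈ 2.937.

β̂_MAP = 2.937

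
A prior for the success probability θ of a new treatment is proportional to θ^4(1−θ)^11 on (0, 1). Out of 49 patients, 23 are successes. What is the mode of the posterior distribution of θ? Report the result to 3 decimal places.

The prior density ∝ θ^4(1−θ)^11 is the kernel of Beta(5, 12).
Data: 23 successes in 49 trials. The binomial likelihood contributes θ^23(1−θ)^26, so the posterior is Beta(5+23, 12+26) = Beta(28, 38).
For Beta(a, b) with a, b > 1 the mode is (a−1)/(a+b−2) = 27/64 ≈ 0.422.

θ̂_MAP = 0.422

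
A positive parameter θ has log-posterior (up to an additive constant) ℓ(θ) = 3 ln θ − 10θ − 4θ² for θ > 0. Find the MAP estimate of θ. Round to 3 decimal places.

θ̂_MAP = 0.250

ℓ'(θ) = 3/θ − 10 − 8θ. Setting this to zero and multiplying by θ: 8θ² + 10θ − 3 = 0.
θ = (−10 + √(10² + 4·8·3)) / (2·8) = (−10 + √196) / 16 = (−10 + 14)/16 = 1/4.
ℓ''(θ) = −3/θ² − 8 < 0, confirming a maximum.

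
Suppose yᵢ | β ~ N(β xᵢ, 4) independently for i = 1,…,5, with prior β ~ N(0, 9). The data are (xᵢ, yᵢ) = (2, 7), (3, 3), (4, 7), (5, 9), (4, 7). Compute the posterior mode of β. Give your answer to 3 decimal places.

log p(β | y) = −Σ(yᵢ − βxᵢ)²/(2·4) − β²/(2·9) + const.
Setting the derivative to zero: Σxᵢ(yᵢ − βxᵢ)/4 − β/9 = 0, so β = Σxᵢyᵢ / (Σxᵢ² + σ²/τ²).
Σxᵢyᵢ = 2·7 + 3·3 + 4·7 + 5·9 + 4·7 = 124; Σxᵢ² = 70; σ²/τ² = 4/9.
β̂_MAP = 124 / (70 + 4/9) = 124/(634/9) = 558/317 ≈ 1.760.

β̂_MAP = 1.760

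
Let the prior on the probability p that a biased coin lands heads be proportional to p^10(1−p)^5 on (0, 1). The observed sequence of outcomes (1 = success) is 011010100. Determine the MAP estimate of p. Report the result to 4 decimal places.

The prior density ∝ p^10(1−p)^5 is the kernel of Beta(11, 6).
Data: 4 successes in 9 trials (from the sequence). The binomial likelihood contributes p^4(1−p)^5, so the posterior is Beta(11+4, 6+5) = Beta(15, 11).
For Beta(a, b) with a, b > 1 the mode is (a−1)/(a+b−2) = 14/24 ≈ 0.5833.

p̂_MAP = 0.5833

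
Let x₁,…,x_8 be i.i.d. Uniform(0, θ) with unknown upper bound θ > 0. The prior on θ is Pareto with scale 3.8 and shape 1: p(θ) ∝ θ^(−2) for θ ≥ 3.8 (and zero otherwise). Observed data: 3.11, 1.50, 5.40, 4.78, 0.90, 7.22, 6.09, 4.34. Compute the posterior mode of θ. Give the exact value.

θ̂_MAP = 7.22

The Uniform(0, θ) likelihood is θ^(−n) for θ ≥ max(xᵢ), zero otherwise. Here max(xᵢ) = 7.22.
Posterior ∝ θ^(−2) · θ^(−8) = θ^(−10) on θ ≥ max(3.8, 7.22) = 7.22.
This density is strictly decreasing in θ, so the posterior mode lies at the lower boundary of the support.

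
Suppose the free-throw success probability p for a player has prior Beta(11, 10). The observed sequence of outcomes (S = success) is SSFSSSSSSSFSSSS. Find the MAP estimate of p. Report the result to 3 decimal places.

p̂_MAP = 0.676

Prior: Beta(11, 10).
Data: 13 successes in 15 trials (from the sequence). The binomial likelihood contributes p^13(1−p)^2, so the posterior is Beta(11+13, 10+2) = Beta(24, 12).
For Beta(a, b) with a, b > 1 the mode is (a−1)/(a+b−2) = 23/34 ≈ 0.676.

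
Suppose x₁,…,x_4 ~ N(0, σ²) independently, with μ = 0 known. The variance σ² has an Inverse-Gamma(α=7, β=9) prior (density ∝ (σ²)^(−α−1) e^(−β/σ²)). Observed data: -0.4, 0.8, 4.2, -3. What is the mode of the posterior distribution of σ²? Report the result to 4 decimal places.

σ̂²_MAP = 2.2720

Sum of squared deviations about the known mean: SS = (-0.4−0)² + (0.8−0)² + (4.2−0)² + (-3−0)² = 27.44.
The Normal likelihood contributes (σ²)^(−n/2) exp(−SS/(2σ²)), so the posterior is Inverse-Gamma(α + n/2, β + SS/2) = Inverse-Gamma(9, 22.72).
The mode of Inverse-Gamma(a, b) is b/(a+1) = 22.72/10 ≈ 2.2720.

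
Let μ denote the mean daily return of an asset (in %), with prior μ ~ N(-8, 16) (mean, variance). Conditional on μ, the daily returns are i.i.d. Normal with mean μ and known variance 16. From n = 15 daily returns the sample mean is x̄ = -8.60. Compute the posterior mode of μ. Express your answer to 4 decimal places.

n = 15, x̄ = -8.60.
For a Normal prior and Normal likelihood with known variance, the posterior is Normal; its mode equals its mean, the precision-weighted average.
Prior precision 1/σ₀² = 1/16 = 0.0625; data precision n/σ² = 15/16 = 0.9375.
μ̂ = (0.0625·(-8) + 0.9375·(-8.6)) / (0.0625 + 0.9375) = (-8.5625)/1 = -8.5625.

μ̂_MAP = -8.5625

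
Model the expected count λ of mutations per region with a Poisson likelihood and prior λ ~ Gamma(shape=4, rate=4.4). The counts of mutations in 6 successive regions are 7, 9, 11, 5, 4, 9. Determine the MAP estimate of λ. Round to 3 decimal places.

λ̂_MAP = 4.615

Σxᵢ = 7+9+11+5+4+9 = 45, with n = 6.
Posterior ∝ λ^3e^(−4.4λ) · λ^45e^(−6λ) = λ^48e^(−10.4λ), i.e. Gamma(shape=49, rate=10.4).
The mode of a Gamma(a, b) with a ≥ 1 (shape–rate) is (a−1)/b = 48/10.4 ≈ 4.615.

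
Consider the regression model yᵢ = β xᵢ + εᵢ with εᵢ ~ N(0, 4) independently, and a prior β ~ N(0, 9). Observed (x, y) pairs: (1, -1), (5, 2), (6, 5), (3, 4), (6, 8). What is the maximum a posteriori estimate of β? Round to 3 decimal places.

β̂_MAP = 0.921

log p(β | y) = −Σ(yᵢ − βxᵢ)²/(2·4) − β²/(2·9) + const.
Setting the derivative to zero: Σxᵢ(yᵢ − βxᵢ)/4 − β/9 = 0, so β = Σxᵢyᵢ / (Σxᵢ² + σ²/τ²).
Σxᵢyᵢ = 1·(-1) + 5·2 + 6·5 + 3·4 + 6·8 = 99; Σxᵢ² = 107; σ²/τ² = 4/9.
β̂_MAP = 99 / (107 + 4/9) = 99/(967/9) = 891/967 ≈ 0.921.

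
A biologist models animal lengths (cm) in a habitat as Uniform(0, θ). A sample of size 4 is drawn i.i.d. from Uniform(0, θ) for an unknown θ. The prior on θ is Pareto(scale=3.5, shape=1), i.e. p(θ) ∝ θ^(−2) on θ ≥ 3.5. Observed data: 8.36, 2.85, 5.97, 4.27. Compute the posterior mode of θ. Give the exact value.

θ̂_MAP = 8.36

The Uniform(0, θ) likelihood is θ^(−n) for θ ≥ max(xᵢ), zero otherwise. Here max(xᵢ) = 8.36.
Posterior ∝ θ^(−2) · θ^(−4) = θ^(−6) on θ ≥ max(3.5, 8.36) = 8.36.
This density is strictly decreasing in θ, so the posterior mode lies at the lower boundary of the support.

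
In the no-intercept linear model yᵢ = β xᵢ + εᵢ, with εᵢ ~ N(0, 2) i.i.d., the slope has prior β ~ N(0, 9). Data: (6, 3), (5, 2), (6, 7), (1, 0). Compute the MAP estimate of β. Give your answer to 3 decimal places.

β̂_MAP = 0.713

log p(β | y) = −Σ(yᵢ − βxᵢ)²/(2·2) − β²/(2·9) + const.
Setting the derivative to zero: Σxᵢ(yᵢ − βxᵢ)/2 − β/9 = 0, so β = Σxᵢyᵢ / (Σxᵢ² + σ²/τ²).
Σxᵢyᵢ = 6·3 + 5·2 + 6·7 + 1·0 = 70; Σxᵢ² = 98; σ²/τ² = 2/9.
β̂_MAP = 70 / (98 + 2/9) = 70/(884/9) = 315/442 ≈ 0.713.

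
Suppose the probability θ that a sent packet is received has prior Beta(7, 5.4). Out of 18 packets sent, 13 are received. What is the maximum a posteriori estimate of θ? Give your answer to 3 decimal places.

Prior: Beta(7, 5.4).
Data: 13 successes in 18 trials. The binomial likelihood contributes θ^13(1−θ)^5, so the posterior is Beta(7+13, 5.4+5) = Beta(20, 10.4).
For Beta(a, b) with a, b > 1 the mode is (a−1)/(a+b−2) = 19/28.4 ≈ 0.669.

θ̂_MAP = 0.669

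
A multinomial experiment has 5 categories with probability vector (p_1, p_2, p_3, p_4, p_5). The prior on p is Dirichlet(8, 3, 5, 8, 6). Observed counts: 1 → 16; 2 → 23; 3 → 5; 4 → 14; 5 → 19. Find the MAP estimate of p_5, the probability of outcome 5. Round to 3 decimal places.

MAP estimate: 0.235

The posterior is Dirichlet(αᵢ + nᵢ) = Dirichlet(24, 26, 10, 22, 25).
For a Dirichlet(a₁,…,a_K) with all aᵢ > 1, the mode has j-th component (aⱼ − 1)/(Σaᵢ − K).
Here Σaᵢ = 107 and K = 5, so p_5 = (25 − 1)/(107 − 5) = 24/102 ≈ 0.235.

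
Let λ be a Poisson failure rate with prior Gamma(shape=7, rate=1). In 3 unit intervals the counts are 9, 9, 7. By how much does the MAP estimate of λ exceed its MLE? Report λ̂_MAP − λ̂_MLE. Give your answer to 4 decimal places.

Σxᵢ = 25. Posterior is Gamma(32, 4); MAP = (32−1)/4 = 31/4 ≈ 7.75000.
MLE = x̄ = 25/3 ≈ 8.33333.
Difference = 31/4 − 25/3 = -7/12 ≈ -0.5833.

MAP − MLE = -0.5833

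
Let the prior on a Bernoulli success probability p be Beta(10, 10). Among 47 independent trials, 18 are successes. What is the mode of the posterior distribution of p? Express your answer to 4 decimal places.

Prior: Beta(10, 10).
Data: 18 successes in 47 trials. The binomial likelihood contributes p^18(1−p)^29, so the posterior is Beta(10+18, 10+29) = Beta(28, 39).
For Beta(a, b) with a, b > 1 the mode is (a−1)/(a+b−2) = 27/65 ≈ 0.4154.

p̂_MAP = 0.4154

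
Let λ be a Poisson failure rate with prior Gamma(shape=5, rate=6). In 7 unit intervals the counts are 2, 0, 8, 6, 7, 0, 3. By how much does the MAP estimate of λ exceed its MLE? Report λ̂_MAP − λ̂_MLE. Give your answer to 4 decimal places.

Σxᵢ = 26. Posterior is Gamma(31, 13); MAP = (31−1)/13 = 30/13 ≈ 2.30769.
MLE = x̄ = 26/7 ≈ 3.71429.
Difference = 30/13 − 26/7 = -128/91 ≈ -1.4066.

MAP − MLE = -1.4066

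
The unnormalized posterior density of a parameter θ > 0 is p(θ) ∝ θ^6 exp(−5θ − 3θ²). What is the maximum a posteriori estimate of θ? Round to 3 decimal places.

θ̂_MAP = 0.667

ℓ'(θ) = 6/θ − 5 − 6θ. Setting this to zero and multiplying by θ: 6θ² + 5θ − 6 = 0.
θ = (−5 + √(5² + 4·6·6)) / (2·6) = (−5 + √169) / 12 = (−5 + 13)/12 = 2/3.
ℓ''(θ) = −6/θ² − 6 < 0, confirming a maximum.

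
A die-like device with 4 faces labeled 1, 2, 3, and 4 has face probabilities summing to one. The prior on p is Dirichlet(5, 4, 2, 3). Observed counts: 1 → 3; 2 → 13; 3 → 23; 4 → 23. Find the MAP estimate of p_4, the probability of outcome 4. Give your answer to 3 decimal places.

MAP estimate: 0.347

The posterior is Dirichlet(αᵢ + nᵢ) = Dirichlet(8, 17, 25, 26).
For a Dirichlet(a₁,…,a_K) with all aᵢ > 1, the mode has j-th component (aⱼ − 1)/(Σaᵢ − K).
Here Σaᵢ = 76 and K = 4, so p_4 = (26 − 1)/(76 − 4) = 25/72 ≈ 0.347.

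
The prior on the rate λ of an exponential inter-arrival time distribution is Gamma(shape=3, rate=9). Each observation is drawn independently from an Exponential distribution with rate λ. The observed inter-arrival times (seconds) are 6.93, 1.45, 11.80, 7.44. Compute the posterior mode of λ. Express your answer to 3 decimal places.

The Exponential(rate=λ) likelihood is ∝ λ^n e^(−λΣtᵢ). Here n = 4 and Σtᵢ = 6.93 + 1.45 + 11.80 + 7.44 = 27.62.
Posterior ∝ λ^2e^(−9λ) · λ^4e^(−27.62λ) = λ^6e^(−36.62λ), i.e. Gamma(7, 36.62).
Mode = (a−1)/b = 6/36.62 ≈ 0.164.

λ̂_MAP = 0.164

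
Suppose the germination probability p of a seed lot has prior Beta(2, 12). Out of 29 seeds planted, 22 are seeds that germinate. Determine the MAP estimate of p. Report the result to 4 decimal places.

p̂_MAP = 0.5610

Prior: Beta(2, 12).
Data: 22 successes in 29 trials. The binomial likelihood contributes p^22(1−p)^7, so the posterior is Beta(2+22, 12+7) = Beta(24, 19).
For Beta(a, b) with a, b > 1 the mode is (a−1)/(a+b−2) = 23/41 ≈ 0.5610.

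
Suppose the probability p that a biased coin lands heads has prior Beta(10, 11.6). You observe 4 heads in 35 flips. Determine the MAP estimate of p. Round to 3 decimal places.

Prior: Beta(10, 11.6).
Data: 4 successes in 35 trials. The binomial likelihood contributes p^4(1−p)^31, so the posterior is Beta(10+4, 11.6+31) = Beta(14, 42.6).
For Beta(a, b) with a, b > 1 the mode is (a−1)/(a+b−2) = 13/54.6 ≈ 0.238.

p̂_MAP = 0.238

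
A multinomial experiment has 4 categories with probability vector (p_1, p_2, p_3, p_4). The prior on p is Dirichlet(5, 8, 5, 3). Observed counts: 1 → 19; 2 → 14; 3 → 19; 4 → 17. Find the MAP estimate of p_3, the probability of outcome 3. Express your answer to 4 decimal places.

MAP estimate: 0.2674

The posterior is Dirichlet(αᵢ + nᵢ) = Dirichlet(24, 22, 24, 20).
For a Dirichlet(a₁,…,a_K) with all aᵢ > 1, the mode has j-th component (aⱼ − 1)/(Σaᵢ − K).
Here Σaᵢ = 90 and K = 4, so p_3 = (24 − 1)/(90 − 4) = 23/86 ≈ 0.2674.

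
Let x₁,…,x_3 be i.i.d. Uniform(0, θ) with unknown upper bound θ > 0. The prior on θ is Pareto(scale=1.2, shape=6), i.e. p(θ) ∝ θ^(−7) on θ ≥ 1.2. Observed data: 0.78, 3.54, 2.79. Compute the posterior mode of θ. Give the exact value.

θ̂_MAP = 3.54

The Uniform(0, θ) likelihood is θ^(−n) for θ ≥ max(xᵢ), zero otherwise. Here max(xᵢ) = 3.54.
Posterior ∝ θ^(−7) · θ^(−3) = θ^(−10) on θ ≥ max(1.2, 3.54) = 3.54.
This density is strictly decreasing in θ, so the posterior mode lies at the lower boundary of the support.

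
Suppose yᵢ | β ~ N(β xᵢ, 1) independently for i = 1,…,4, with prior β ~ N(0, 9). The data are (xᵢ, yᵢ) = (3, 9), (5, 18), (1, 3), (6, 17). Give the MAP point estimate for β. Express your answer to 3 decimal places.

β̂_MAP = 3.122

log p(β | y) = −Σ(yᵢ − βxᵢ)²/(2·1) − β²/(2·9) + const.
Setting the derivative to zero: Σxᵢ(yᵢ − βxᵢ)/1 − β/9 = 0, so β = Σxᵢyᵢ / (Σxᵢ² + σ²/τ²).
Σxᵢyᵢ = 3·9 + 5·18 + 1·3 + 6·17 = 222; Σxᵢ² = 71; σ²/τ² = 1/9.
β̂_MAP = 222 / (71 + 1/9) = 222/(640/9) = 999/320 ≈ 3.122.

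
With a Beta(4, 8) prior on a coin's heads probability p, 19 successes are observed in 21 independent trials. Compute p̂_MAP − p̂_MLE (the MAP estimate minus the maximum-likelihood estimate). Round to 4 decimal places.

MAP − MLE = -0.1951

Posterior is Beta(23, 10); MAP = (23−1)/(33−2) = 22/31 ≈ 0.70968.
MLE ignores the prior: p̂_MLE = k/n = 19/21 ≈ 0.90476.
Difference = 22/31 − 19/21 = -127/651 ≈ -0.1951.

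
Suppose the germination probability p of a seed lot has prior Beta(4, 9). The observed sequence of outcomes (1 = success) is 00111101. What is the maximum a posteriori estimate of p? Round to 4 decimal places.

Prior: Beta(4, 9).
Data: 5 successes in 8 trials (from the sequence). The binomial likelihood contributes p^5(1−p)^3, so the posterior is Beta(4+5, 9+3) = Beta(9, 12).
For Beta(a, b) with a, b > 1 the mode is (a−1)/(a+b−2) = 8/19 ≈ 0.4211.

p̂_MAP = 0.4211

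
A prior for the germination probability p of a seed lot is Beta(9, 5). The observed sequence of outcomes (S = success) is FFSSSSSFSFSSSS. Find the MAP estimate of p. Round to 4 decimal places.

Prior: Beta(9, 5).
Data: 10 successes in 14 trials (from the sequence). The binomial likelihood contributes p^10(1−p)^4, so the posterior is Beta(9+10, 5+4) = Beta(19, 9).
For Beta(a, b) with a, b > 1 the mode is (a−1)/(a+b−2) = 18/26 ≈ 0.6923.

p̂_MAP = 0.6923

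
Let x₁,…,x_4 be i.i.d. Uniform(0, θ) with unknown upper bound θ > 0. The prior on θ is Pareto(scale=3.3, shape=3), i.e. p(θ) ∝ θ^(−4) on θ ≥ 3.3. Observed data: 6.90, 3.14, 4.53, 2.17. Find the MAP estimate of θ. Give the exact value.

The Uniform(0, θ) likelihood is θ^(−n) for θ ≥ max(xᵢ), zero otherwise. Here max(xᵢ) = 6.90.
Posterior ∝ θ^(−4) · θ^(−4) = θ^(−8) on θ ≥ max(3.3, 6.90) = 6.90.
This density is strictly decreasing in θ, so the posterior mode lies at the lower boundary of the support.

θ̂_MAP = 6.90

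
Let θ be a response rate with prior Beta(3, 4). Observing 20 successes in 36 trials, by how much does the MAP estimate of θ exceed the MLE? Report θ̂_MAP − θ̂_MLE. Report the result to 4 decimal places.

Posterior is Beta(23, 20); MAP = (23−1)/(43−2) = 22/41 ≈ 0.53659.
MLE ignores the prior: θ̂_MLE = k/n = 20/36 ≈ 0.55556.
Difference = 22/41 − 20/36 = -7/369 ≈ -0.0190.

MAP − MLE = -0.0190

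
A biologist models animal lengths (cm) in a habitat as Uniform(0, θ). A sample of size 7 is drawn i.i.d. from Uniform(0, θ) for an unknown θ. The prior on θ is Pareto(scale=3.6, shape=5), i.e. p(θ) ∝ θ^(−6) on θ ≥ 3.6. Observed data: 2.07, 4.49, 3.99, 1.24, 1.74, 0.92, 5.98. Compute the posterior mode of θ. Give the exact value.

θ̂_MAP = 5.98

The Uniform(0, θ) likelihood is θ^(−n) for θ ≥ max(xᵢ), zero otherwise. Here max(xᵢ) = 5.98.
Posterior ∝ θ^(−6) · θ^(−7) = θ^(−13) on θ ≥ max(3.6, 5.98) = 5.98.
This density is strictly decreasing in θ, so the posterior mode lies at the lower boundary of the support.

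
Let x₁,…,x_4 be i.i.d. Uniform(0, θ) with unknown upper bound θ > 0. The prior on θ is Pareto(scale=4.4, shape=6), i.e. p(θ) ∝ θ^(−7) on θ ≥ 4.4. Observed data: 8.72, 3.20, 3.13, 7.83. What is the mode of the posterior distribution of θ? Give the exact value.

θ̂_MAP = 8.72

The Uniform(0, θ) likelihood is θ^(−n) for θ ≥ max(xᵢ), zero otherwise. Here max(xᵢ) = 8.72.
Posterior ∝ θ^(−7) · θ^(−4) = θ^(−11) on θ ≥ max(4.4, 8.72) = 8.72.
This density is strictly decreasing in θ, so the posterior mode lies at the lower boundary of the support.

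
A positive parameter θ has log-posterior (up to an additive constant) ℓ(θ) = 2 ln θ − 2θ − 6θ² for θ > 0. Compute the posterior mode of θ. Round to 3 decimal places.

ℓ'(θ) = 2/θ − 2 − 12θ. Setting this to zero and multiplying by θ: 12θ² + 2θ − 2 = 0.
θ = (−2 + √(2² + 4·12·2)) / (2·12) = (−2 + √100) / 24 = (−2 + 10)/24 = 1/3.
ℓ''(θ) = −2/θ² − 12 < 0, confirming a maximum.

θ̂_MAP = 0.333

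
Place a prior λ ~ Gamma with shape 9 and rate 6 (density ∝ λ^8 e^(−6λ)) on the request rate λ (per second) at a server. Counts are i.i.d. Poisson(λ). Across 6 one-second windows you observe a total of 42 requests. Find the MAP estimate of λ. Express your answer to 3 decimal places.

λ̂_MAP = 4.167

Σxᵢ = 42, n = 6.
Posterior ∝ λ^8e^(−6λ) · λ^42e^(−6λ) = λ^50e^(−12λ), i.e. Gamma(shape=51, rate=12).
The mode of a Gamma(a, b) with a ≥ 1 (shape–rate) is (a−1)/b = 50/12 ≈ 4.167.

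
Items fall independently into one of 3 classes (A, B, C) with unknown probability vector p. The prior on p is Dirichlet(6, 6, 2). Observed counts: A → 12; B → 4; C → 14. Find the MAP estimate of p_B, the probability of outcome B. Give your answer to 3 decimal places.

The posterior is Dirichlet(αᵢ + nᵢ) = Dirichlet(18, 10, 16).
For a Dirichlet(a₁,…,a_K) with all aᵢ > 1, the mode has j-th component (aⱼ − 1)/(Σaᵢ − K).
Here Σaᵢ = 44 and K = 3, so p_B = (10 − 1)/(44 − 3) = 9/41 ≈ 0.220.

MAP estimate of p_B = 0.220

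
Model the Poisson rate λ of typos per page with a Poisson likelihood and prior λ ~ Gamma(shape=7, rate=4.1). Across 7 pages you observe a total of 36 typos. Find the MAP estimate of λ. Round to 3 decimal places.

λ̂_MAP = 3.784

Σxᵢ = 36, n = 7.
Posterior ∝ λ^6e^(−4.1λ) · λ^36e^(−7λ) = λ^42e^(−11.1λ), i.e. Gamma(shape=43, rate=11.1).
The mode of a Gamma(a, b) with a ≥ 1 (shape–rate) is (a−1)/b = 42/11.1 ≈ 3.784.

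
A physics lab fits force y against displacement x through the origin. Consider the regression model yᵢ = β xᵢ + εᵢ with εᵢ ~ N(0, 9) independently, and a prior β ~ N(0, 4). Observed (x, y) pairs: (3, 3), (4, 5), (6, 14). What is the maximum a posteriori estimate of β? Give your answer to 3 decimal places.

log p(β | y) = −Σ(yᵢ − βxᵢ)²/(2·9) − β²/(2·4) + const.
Setting the derivative to zero: Σxᵢ(yᵢ − βxᵢ)/9 − β/4 = 0, so β = Σxᵢyᵢ / (Σxᵢ² + σ²/τ²).
Σxᵢyᵢ = 3·3 + 4·5 + 6·14 = 113; Σxᵢ² = 61; σ²/τ² = 2.25.
β̂_MAP = 113 / (61 + 2.25) = 113/63.25 ≈ 1.787.

β̂_MAP = 1.787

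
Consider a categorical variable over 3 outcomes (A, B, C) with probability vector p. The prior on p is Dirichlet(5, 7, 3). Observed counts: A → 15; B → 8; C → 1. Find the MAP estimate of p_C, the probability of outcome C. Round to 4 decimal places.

MAP estimate of p_C = 0.0833

The posterior is Dirichlet(αᵢ + nᵢ) = Dirichlet(20, 15, 4).
For a Dirichlet(a₁,…,a_K) with all aᵢ > 1, the mode has j-th component (aⱼ − 1)/(Σaᵢ − K).
Here Σaᵢ = 39 and K = 3, so p_C = (4 − 1)/(39 − 3) = 3/36 ≈ 0.0833.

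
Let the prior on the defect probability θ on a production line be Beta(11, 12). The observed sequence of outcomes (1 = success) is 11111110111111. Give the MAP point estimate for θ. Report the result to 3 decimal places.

θ̂_MAP = 0.657

Prior: Beta(11, 12).
Data: 13 successes in 14 trials (from the sequence). The binomial likelihood contributes θ^13(1−θ)^1, so the posterior is Beta(11+13, 12+1) = Beta(24, 13).
For Beta(a, b) with a, b > 1 the mode is (a−1)/(a+b−2) = 23/35 ≈ 0.657.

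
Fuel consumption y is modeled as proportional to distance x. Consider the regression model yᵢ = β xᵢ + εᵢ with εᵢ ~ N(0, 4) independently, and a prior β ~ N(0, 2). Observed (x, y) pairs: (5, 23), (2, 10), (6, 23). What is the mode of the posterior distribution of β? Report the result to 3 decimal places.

log p(β | y) = −Σ(yᵢ − βxᵢ)²/(2·4) − β²/(2·2) + const.
Setting the derivative to zero: Σxᵢ(yᵢ − βxᵢ)/4 − β/2 = 0, so β = Σxᵢyᵢ / (Σxᵢ² + σ²/τ²).
Σxᵢyᵢ = 5·23 + 2·10 + 6·23 = 273; Σxᵢ² = 65; σ²/τ² = 2.
β̂_MAP = 273 / (65 + 2) = 273/67 ≈ 4.075.

β̂_MAP = 4.075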